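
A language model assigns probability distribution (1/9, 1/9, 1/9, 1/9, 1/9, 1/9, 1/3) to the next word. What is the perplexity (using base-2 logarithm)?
6.2403

Perplexity is 2^H (or exp(H) for natural log).

First, H = -Σ p log p = 2.6416 bits
Perplexity = 2^2.6416 = 6.2403

Interpretation: The model's uncertainty is equivalent to choosing uniformly among 6.2 options.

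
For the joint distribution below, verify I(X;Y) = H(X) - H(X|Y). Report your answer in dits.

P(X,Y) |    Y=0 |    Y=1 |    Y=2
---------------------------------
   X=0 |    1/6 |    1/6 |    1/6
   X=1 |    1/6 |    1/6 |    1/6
I(X;Y) = 0.0000 dits

Mutual information has multiple equivalent forms:
- I(X;Y) = H(X) - H(X|Y)
- I(X;Y) = H(Y) - H(Y|X)
- I(X;Y) = H(X) + H(Y) - H(X,Y)

Computing all quantities:
H(X) = 0.3010, H(Y) = 0.4771, H(X,Y) = 0.7782
H(X|Y) = 0.3010, H(Y|X) = 0.4771

Verification:
H(X) - H(X|Y) = 0.3010 - 0.3010 = 0.0000
H(Y) - H(Y|X) = 0.4771 - 0.4771 = 0.0000
H(X) + H(Y) - H(X,Y) = 0.3010 + 0.4771 - 0.7782 = 0.0000

All forms give I(X;Y) = 0.0000 dits. ✓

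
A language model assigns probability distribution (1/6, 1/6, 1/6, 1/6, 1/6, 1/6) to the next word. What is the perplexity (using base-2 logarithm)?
6.0000

Perplexity is 2^H (or exp(H) for natural log).

First, H = -Σ p log p = 2.5850 bits
Perplexity = 2^2.5850 = 6.0000

Interpretation: The model's uncertainty is equivalent to choosing uniformly among 6.0 options.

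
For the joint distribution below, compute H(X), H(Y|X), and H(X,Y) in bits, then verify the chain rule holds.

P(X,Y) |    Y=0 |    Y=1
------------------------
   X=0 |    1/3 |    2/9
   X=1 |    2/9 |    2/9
H(X,Y) = 1.9749, H(X) = 0.9911, H(Y|X) = 0.9839 (all in bits)

Chain rule: H(X,Y) = H(X) + H(Y|X)

Left side — joint entropy directly:
H(X,Y) = -Σ p(x,y) log p(x,y) = 1.9749 bits

Right side — compute H(Y|X) from the conditional distributions:
P(X) = (5/9, 4/9), so H(X) = 0.9911 bits
H(Y|X) = Σ_x P(X=x) · H(Y|X=x):
  P(Y|X=0) = (3/5, 2/5), H(Y|X=0) = 0.9710, weight P(X=0) = 5/9
  P(Y|X=1) = (1/2, 1/2), H(Y|X=1) = 1.0000, weight P(X=1) = 4/9
H(Y|X) = 0.9839 bits

H(X) + H(Y|X) = 0.9911 + 0.9839 = 1.9749 bits

Both sides equal 1.9749 bits. ✓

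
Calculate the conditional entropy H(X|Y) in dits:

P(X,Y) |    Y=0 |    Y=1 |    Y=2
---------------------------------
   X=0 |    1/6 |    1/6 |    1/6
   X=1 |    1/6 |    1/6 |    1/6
0.3010 dits

Using the chain rule: H(X|Y) = H(X,Y) - H(Y)

First, compute H(X,Y) = 0.7782 dits

Marginal P(Y) = (1/3, 1/3, 1/3)
H(Y) = 0.4771 dits

H(X|Y) = H(X,Y) - H(Y) = 0.7782 - 0.4771 = 0.3010 dits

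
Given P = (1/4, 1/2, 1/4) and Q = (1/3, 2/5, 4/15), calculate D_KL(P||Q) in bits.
0.0339 bits

KL divergence: D_KL(P||Q) = Σ p(x) log(p(x)/q(x))

Computing term by term:
  x=0: 1/4 × log_2[(1/4)/(1/3)] = 1/4 × -0.4150 = -0.1038
  x=1: 1/2 × log_2[(1/2)/(2/5)] = 1/2 × 0.3219 = 0.1610
  x=2: 1/4 × log_2[(1/4)/(4/15)] = 1/4 × -0.0931 = -0.0233

D_KL(P||Q) = 0.0339 bits

Note: KL divergence is always non-negative and equals 0 iff P = Q.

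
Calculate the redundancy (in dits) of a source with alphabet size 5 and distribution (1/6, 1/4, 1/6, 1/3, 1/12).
0.0401 dits

Redundancy measures how far a source is from maximum entropy:
R = H_max - H(X)

Maximum entropy for 5 symbols: H_max = log_10(5) = 0.6990 dits
Actual entropy: H(X) = 0.6589 dits
Redundancy: R = 0.6990 - 0.6589 = 0.0401 dits

This redundancy represents potential for compression: the source could be compressed by 0.0401 dits per symbol.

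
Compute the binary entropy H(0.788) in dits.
0.2244 dits

The binary entropy function is:
H(p) = -p log(p) - (1-p) log(1-p)

H(0.788) = -0.788 × log_10(0.788) - 0.212 × log_10(0.212)
H(0.788) = 0.2244 dits

Note: Binary entropy is maximized at p=0.5 (H=1 bit) and minimized at p=0 or p=1 (H=0).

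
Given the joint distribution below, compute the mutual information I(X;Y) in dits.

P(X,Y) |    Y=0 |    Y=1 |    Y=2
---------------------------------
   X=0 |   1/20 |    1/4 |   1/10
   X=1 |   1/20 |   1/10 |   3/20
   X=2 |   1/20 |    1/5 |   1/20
0.0221 dits

Mutual information: I(X;Y) = H(X) + H(Y) - H(X,Y)

Marginals:
P(X) = (2/5, 3/10, 3/10), H(X) = 0.4729 dits
P(Y) = (3/20, 11/20, 3/10), H(Y) = 0.4233 dits

Joint entropy: H(X,Y) = 0.8741 dits

I(X;Y) = 0.4729 + 0.4233 - 0.8741 = 0.0221 dits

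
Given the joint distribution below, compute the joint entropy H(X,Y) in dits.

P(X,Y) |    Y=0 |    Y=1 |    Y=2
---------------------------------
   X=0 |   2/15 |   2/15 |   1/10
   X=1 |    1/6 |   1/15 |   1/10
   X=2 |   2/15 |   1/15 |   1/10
0.9365 dits

Joint entropy is H(X,Y) = -Σ_{x,y} p(x,y) log p(x,y).

Summing over all non-zero entries:
H(X,Y) = -[2/15·log_10(2/15) + 2/15·log_10(2/15) + 1/10·log_10(1/10) + 1/6·log_10(1/6) + 1/15·log_10(1/15) + 1/10·log_10(1/10) + 2/15·log_10(2/15) + 1/15·log_10(1/15) + 1/10·log_10(1/10)]
H(X,Y) = 0.9365 dits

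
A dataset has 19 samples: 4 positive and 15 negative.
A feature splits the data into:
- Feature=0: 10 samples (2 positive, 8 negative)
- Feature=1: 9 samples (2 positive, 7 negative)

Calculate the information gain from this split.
0.0005 bits

Information Gain = H(Y) - H(Y|Feature)

Before split:
P(positive) = 4/19 = 0.2105
H(Y) = 0.7425 bits

After split:
Feature=0: H = 0.7219 bits (weight = 10/19)
Feature=1: H = 0.7642 bits (weight = 9/19)
H(Y|Feature) = (10/19)×0.7219 + (9/19)×0.7642 = 0.7420 bits

Information Gain = 0.7425 - 0.7420 = 0.0005 bits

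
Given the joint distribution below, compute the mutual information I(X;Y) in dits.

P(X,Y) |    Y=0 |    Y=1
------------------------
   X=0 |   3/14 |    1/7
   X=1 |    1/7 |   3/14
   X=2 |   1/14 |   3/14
0.0180 dits

Mutual information: I(X;Y) = H(X) + H(Y) - H(X,Y)

Marginals:
P(X) = (5/14, 5/14, 2/7), H(X) = 0.4748 dits
P(Y) = (3/7, 4/7), H(Y) = 0.2966 dits

Joint entropy: H(X,Y) = 0.7534 dits

I(X;Y) = 0.4748 + 0.2966 - 0.7534 = 0.0180 dits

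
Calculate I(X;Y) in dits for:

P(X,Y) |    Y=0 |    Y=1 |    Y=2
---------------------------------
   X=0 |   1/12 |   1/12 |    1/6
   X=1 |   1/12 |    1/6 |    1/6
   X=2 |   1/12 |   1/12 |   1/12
0.0073 dits

Mutual information: I(X;Y) = H(X) + H(Y) - H(X,Y)

Marginals:
P(X) = (1/3, 5/12, 1/4), H(X) = 0.4680 dits
P(Y) = (1/4, 1/3, 5/12), H(Y) = 0.4680 dits

Joint entropy: H(X,Y) = 0.9287 dits

I(X;Y) = 0.4680 + 0.4680 - 0.9287 = 0.0073 dits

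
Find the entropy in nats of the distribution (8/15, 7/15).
0.6909 nats

Shannon entropy is H(X) = -Σ p(x) log p(x).

For P = (8/15, 7/15):
H = -8/15 × log_e(8/15) -7/15 × log_e(7/15)
H = 0.6909 nats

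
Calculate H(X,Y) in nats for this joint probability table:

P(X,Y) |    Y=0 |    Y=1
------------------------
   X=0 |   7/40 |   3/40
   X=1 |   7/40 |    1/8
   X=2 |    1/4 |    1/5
1.7327 nats

Joint entropy is H(X,Y) = -Σ_{x,y} p(x,y) log p(x,y).

Summing over all non-zero entries:
H(X,Y) = -[7/40·log_e(7/40) + 3/40·log_e(3/40) + 7/40·log_e(7/40) + 1/8·log_e(1/8) + 1/4·log_e(1/4) + 1/5·log_e(1/5)]
H(X,Y) = 1.7327 nats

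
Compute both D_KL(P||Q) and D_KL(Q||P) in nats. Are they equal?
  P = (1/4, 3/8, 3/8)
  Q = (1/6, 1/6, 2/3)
D_KL(P||Q) = 0.1897, D_KL(Q||P) = 0.1808

KL divergence is not symmetric: D_KL(P||Q) ≠ D_KL(Q||P) in general.

D_KL(P||Q) = 0.1897 nats
D_KL(Q||P) = 0.1808 nats

No, they are not equal!

This asymmetry is why KL divergence is not a true distance metric.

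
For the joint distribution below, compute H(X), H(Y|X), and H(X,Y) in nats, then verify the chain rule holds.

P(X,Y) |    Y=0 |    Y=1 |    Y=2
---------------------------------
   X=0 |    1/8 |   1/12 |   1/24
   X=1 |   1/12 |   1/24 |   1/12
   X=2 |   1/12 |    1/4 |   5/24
H(X,Y) = 2.0264, H(X) = 1.0055, H(Y|X) = 1.0210 (all in nats)

Chain rule: H(X,Y) = H(X) + H(Y|X)

Left side — joint entropy directly:
H(X,Y) = -Σ p(x,y) log p(x,y) = 2.0264 nats

Right side — compute H(Y|X) from the conditional distributions:
P(X) = (1/4, 5/24, 13/24), so H(X) = 1.0055 nats
H(Y|X) = Σ_x P(X=x) · H(Y|X=x):
  P(Y|X=0) = (1/2, 1/3, 1/6), H(Y|X=0) = 1.0114, weight P(X=0) = 1/4
  P(Y|X=1) = (2/5, 1/5, 2/5), H(Y|X=1) = 1.0549, weight P(X=1) = 5/24
  P(Y|X=2) = (2/13, 6/13, 5/13), H(Y|X=2) = 1.0123, weight P(X=2) = 13/24
H(Y|X) = 1.0210 nats

H(X) + H(Y|X) = 1.0055 + 1.0210 = 2.0264 nats

Both sides equal 2.0264 nats. ✓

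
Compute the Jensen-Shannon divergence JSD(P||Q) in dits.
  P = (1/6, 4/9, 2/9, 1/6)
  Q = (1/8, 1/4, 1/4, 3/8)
0.0157 dits

Jensen-Shannon divergence is:
JSD(P||Q) = 0.5 × D_KL(P||M) + 0.5 × D_KL(Q||M)
where M = 0.5 × (P + Q) is the mixture distribution.

M = 0.5 × (1/6, 4/9, 2/9, 1/6) + 0.5 × (1/8, 1/4, 1/4, 3/8) = (0.145833, 0.347222, 0.236111, 0.270833)

D_KL(P||M) = 0.0163 dits
D_KL(Q||M) = 0.0152 dits

JSD(P||Q) = 0.5 × 0.0163 + 0.5 × 0.0152 = 0.0157 dits

Unlike KL divergence, JSD is symmetric and bounded: 0 ≤ JSD ≤ log(2).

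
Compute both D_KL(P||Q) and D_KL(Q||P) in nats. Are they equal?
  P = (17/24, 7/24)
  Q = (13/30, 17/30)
D_KL(P||Q) = 0.1544, D_KL(Q||P) = 0.1634

KL divergence is not symmetric: D_KL(P||Q) ≠ D_KL(Q||P) in general.

D_KL(P||Q) = 0.1544 nats
D_KL(Q||P) = 0.1634 nats

No, they are not equal!

This asymmetry is why KL divergence is not a true distance metric.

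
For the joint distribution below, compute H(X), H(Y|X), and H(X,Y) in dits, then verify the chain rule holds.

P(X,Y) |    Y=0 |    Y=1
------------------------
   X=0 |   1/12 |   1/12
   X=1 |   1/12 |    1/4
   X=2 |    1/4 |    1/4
H(X,Y) = 0.7213, H(X) = 0.4392, H(Y|X) = 0.2821 (all in dits)

Chain rule: H(X,Y) = H(X) + H(Y|X)

Left side — joint entropy directly:
H(X,Y) = -Σ p(x,y) log p(x,y) = 0.7213 dits

Right side — compute H(Y|X) from the conditional distributions:
P(X) = (1/6, 1/3, 1/2), so H(X) = 0.4392 dits
H(Y|X) = Σ_x P(X=x) · H(Y|X=x):
  P(Y|X=0) = (1/2, 1/2), H(Y|X=0) = 0.3010, weight P(X=0) = 1/6
  P(Y|X=1) = (1/4, 3/4), H(Y|X=1) = 0.2442, weight P(X=1) = 1/3
  P(Y|X=2) = (1/2, 1/2), H(Y|X=2) = 0.3010, weight P(X=2) = 1/2
H(Y|X) = 0.2821 dits

H(X) + H(Y|X) = 0.4392 + 0.2821 = 0.7213 dits

Both sides equal 0.7213 dits. ✓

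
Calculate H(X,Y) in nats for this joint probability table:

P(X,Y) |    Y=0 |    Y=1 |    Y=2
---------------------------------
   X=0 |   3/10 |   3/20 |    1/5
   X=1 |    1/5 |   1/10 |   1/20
1.6696 nats

Joint entropy is H(X,Y) = -Σ_{x,y} p(x,y) log p(x,y).

Summing over all non-zero entries:
H(X,Y) = -[3/10·log_e(3/10) + 3/20·log_e(3/20) + 1/5·log_e(1/5) + 1/5·log_e(1/5) + 1/10·log_e(1/10) + 1/20·log_e(1/20)]
H(X,Y) = 1.6696 nats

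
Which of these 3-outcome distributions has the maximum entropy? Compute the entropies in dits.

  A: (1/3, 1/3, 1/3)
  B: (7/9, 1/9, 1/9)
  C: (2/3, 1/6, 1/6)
A

For a discrete distribution over n outcomes, entropy is maximized by the uniform distribution.

Computing entropies:
H(A) = 0.4771 dits
H(B) = 0.2969 dits
H(C) = 0.3768 dits

The uniform distribution (where all probabilities equal 1/3) achieves the maximum entropy of log_10(3) = 0.4771 dits.

Distribution A has the highest entropy.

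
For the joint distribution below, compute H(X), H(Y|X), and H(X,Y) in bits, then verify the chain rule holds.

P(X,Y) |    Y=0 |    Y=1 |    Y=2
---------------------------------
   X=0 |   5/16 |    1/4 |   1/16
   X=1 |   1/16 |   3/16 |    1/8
H(X,Y) = 2.3522, H(X) = 0.9544, H(Y|X) = 1.3978 (all in bits)

Chain rule: H(X,Y) = H(X) + H(Y|X)

Left side — joint entropy directly:
H(X,Y) = -Σ p(x,y) log p(x,y) = 2.3522 bits

Right side — compute H(Y|X) from the conditional distributions:
P(X) = (5/8, 3/8), so H(X) = 0.9544 bits
H(Y|X) = Σ_x P(X=x) · H(Y|X=x):
  P(Y|X=0) = (1/2, 2/5, 1/10), H(Y|X=0) = 1.3610, weight P(X=0) = 5/8
  P(Y|X=1) = (1/6, 1/2, 1/3), H(Y|X=1) = 1.4591, weight P(X=1) = 3/8
H(Y|X) = 1.3978 bits

H(X) + H(Y|X) = 0.9544 + 1.3978 = 2.3522 bits

Both sides equal 2.3522 bits. ✓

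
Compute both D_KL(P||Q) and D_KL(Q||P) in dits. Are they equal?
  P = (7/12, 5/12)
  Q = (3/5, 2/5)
D_KL(P||Q) = 0.0003, D_KL(Q||P) = 0.0002

KL divergence is not symmetric: D_KL(P||Q) ≠ D_KL(Q||P) in general.

D_KL(P||Q) = 0.0003 dits
D_KL(Q||P) = 0.0002 dits

No, they are not equal!

This asymmetry is why KL divergence is not a true distance metric.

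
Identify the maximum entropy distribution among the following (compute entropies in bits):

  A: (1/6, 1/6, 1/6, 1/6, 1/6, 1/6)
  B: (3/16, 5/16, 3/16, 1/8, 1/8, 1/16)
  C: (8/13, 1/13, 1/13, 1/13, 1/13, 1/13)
A

For a discrete distribution over n outcomes, entropy is maximized by the uniform distribution.

Computing entropies:
H(A) = 2.5850 bits
H(B) = 2.4300 bits
H(C) = 1.8543 bits

The uniform distribution (where all probabilities equal 1/6) achieves the maximum entropy of log_2(6) = 2.5850 bits.

Distribution A has the highest entropy.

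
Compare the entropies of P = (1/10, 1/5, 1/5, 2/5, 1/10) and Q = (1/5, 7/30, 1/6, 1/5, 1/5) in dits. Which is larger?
Q

Computing entropies in dits:
H(P) = 0.6388
H(Q) = 0.6965

Distribution Q has higher entropy.

Intuition: The distribution closer to uniform (more spread out) has higher entropy.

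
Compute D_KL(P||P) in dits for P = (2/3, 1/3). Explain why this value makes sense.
0.0000 dits

KL divergence satisfies the Gibbs inequality: D_KL(P||Q) ≥ 0 for all distributions P, Q.

D_KL(P||Q) = Σ p(x) log(p(x)/q(x))
Each term is p(x) × log_10(p(x)/p(x)) = p(x) × log_10(1) = 0, so the sum is 0.
D_KL(P||Q) = 0.0000 dits

When P = Q, the KL divergence is exactly 0, as there is no 'divergence' between identical distributions.

This non-negativity is a fundamental property: relative entropy cannot be negative because it measures how different Q is from P.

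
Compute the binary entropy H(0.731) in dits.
0.2529 dits

The binary entropy function is:
H(p) = -p log(p) - (1-p) log(1-p)

H(0.731) = -0.731 × log_10(0.731) - 0.269 × log_10(0.269)
H(0.731) = 0.2529 dits

Note: Binary entropy is maximized at p=0.5 (H=1 bit) and minimized at p=0 or p=1 (H=0).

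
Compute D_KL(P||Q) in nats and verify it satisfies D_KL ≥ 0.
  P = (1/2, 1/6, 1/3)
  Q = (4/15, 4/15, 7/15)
0.1238 nats

KL divergence satisfies the Gibbs inequality: D_KL(P||Q) ≥ 0 for all distributions P, Q.

D_KL(P||Q) = Σ p(x) log(p(x)/q(x))
Term by term:
  x=0: 1/2 × log_e[(1/2)/(4/15)] = 0.3143
  x=1: 1/6 × log_e[(1/6)/(4/15)] = -0.0783
  x=2: 1/3 × log_e[(1/3)/(7/15)] = -0.1122
D_KL(P||Q) = 0.1238 nats

D_KL(P||Q) = 0.1238 ≥ 0 ✓

This non-negativity is a fundamental property: relative entropy cannot be negative because it measures how different Q is from P.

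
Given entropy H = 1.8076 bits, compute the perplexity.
3.5006

Perplexity is 2^H (or exp(H) for natural log).

H = 1.8076 bits
Perplexity = 2^1.8076 = 3.5006

Interpretation: The model's uncertainty is equivalent to choosing uniformly among 3.5 options.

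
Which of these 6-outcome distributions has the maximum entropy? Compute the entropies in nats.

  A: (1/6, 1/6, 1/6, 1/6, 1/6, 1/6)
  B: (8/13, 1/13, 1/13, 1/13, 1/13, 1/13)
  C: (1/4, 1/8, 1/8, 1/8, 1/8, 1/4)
A

For a discrete distribution over n outcomes, entropy is maximized by the uniform distribution.

Computing entropies:
H(A) = 1.7918 nats
H(B) = 1.2853 nats
H(C) = 1.7329 nats

The uniform distribution (where all probabilities equal 1/6) achieves the maximum entropy of log_e(6) = 1.7918 nats.

Distribution A has the highest entropy.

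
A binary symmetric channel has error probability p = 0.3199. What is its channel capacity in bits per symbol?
0.0957 bits

For a binary symmetric channel (BSC) with error probability p:
Capacity C = 1 - H(p) bits per symbol

where H(p) = -p log₂(p) - (1-p) log₂(1-p) is the binary entropy function.

H(0.3199) = 0.9043 bits
C = 1 - 0.9043 = 0.0957 bits per symbol

This means we can reliably transmit up to 0.0957 bits of information per channel use.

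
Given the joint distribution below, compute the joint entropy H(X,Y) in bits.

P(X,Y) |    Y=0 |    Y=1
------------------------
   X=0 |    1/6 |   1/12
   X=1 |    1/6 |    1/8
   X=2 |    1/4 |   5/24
2.5069 bits

Joint entropy is H(X,Y) = -Σ_{x,y} p(x,y) log p(x,y).

Summing over all non-zero entries:
H(X,Y) = -[1/6·log_2(1/6) + 1/12·log_2(1/12) + 1/6·log_2(1/6) + 1/8·log_2(1/8) + 1/4·log_2(1/4) + 5/24·log_2(5/24)]
H(X,Y) = 2.5069 bits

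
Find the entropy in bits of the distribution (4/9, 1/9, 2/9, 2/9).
1.8366 bits

Shannon entropy is H(X) = -Σ p(x) log p(x).

For P = (4/9, 1/9, 2/9, 2/9):
H = -4/9 × log_2(4/9) -1/9 × log_2(1/9) -2/9 × log_2(2/9) -2/9 × log_2(2/9)
H = 1.8366 bits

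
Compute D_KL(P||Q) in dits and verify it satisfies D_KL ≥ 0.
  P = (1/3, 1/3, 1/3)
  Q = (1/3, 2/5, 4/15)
0.0059 dits

KL divergence satisfies the Gibbs inequality: D_KL(P||Q) ≥ 0 for all distributions P, Q.

D_KL(P||Q) = Σ p(x) log(p(x)/q(x))
Term by term:
  x=0: 1/3 × log_10[(1/3)/(1/3)] = 0.0000
  x=1: 1/3 × log_10[(1/3)/(2/5)] = -0.0264
  x=2: 1/3 × log_10[(1/3)/(4/15)] = 0.0323
D_KL(P||Q) = 0.0059 dits

D_KL(P||Q) = 0.0059 ≥ 0 ✓

This non-negativity is a fundamental property: relative entropy cannot be negative because it measures how different Q is from P.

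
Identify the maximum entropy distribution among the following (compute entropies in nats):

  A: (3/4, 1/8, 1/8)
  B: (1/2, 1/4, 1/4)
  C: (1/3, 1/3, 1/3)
C

For a discrete distribution over n outcomes, entropy is maximized by the uniform distribution.

Computing entropies:
H(A) = 0.7356 nats
H(B) = 1.0397 nats
H(C) = 1.0986 nats

The uniform distribution (where all probabilities equal 1/3) achieves the maximum entropy of log_e(3) = 1.0986 nats.

Distribution C has the highest entropy.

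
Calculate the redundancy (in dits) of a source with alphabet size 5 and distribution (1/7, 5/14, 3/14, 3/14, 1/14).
0.0500 dits

Redundancy measures how far a source is from maximum entropy:
R = H_max - H(X)

Maximum entropy for 5 symbols: H_max = log_10(5) = 0.6990 dits
Actual entropy: H(X) = 0.6490 dits
Redundancy: R = 0.6990 - 0.6490 = 0.0500 dits

This redundancy represents potential for compression: the source could be compressed by 0.0500 dits per symbol.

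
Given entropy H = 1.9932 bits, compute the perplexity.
3.9812

Perplexity is 2^H (or exp(H) for natural log).

H = 1.9932 bits
Perplexity = 2^1.9932 = 3.9812

Interpretation: The model's uncertainty is equivalent to choosing uniformly among 4.0 options.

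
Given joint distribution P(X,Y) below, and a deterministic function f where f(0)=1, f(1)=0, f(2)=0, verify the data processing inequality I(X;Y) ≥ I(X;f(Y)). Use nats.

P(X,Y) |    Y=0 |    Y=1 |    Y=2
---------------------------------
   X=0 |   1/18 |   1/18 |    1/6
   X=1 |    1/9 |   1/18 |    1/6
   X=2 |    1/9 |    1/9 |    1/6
I(X;Y) = 0.0159, I(X;f(Y)) = 0.0070, inequality holds: 0.0159 ≥ 0.0070

Data Processing Inequality: For any Markov chain X → Y → Z, we have I(X;Y) ≥ I(X;Z).

Here Z = f(Y) is a deterministic function of Y, forming X → Y → Z.

Original I(X;Y) = 0.0159 nats

After applying f:
P(X,Z) where Z=f(Y):
- P(X,Z=0) = P(X,Y=1) + P(X,Y=2)
- P(X,Z=1) = P(X,Y=0)

I(X;Z) = I(X;f(Y)) = 0.0070 nats

Verification: 0.0159 ≥ 0.0070 ✓

Information cannot be created by processing; the function f can only lose information about X.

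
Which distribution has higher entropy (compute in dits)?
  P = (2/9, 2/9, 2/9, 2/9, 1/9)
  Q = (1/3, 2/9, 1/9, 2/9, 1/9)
P

Computing entropies in dits:
H(P) = 0.6867
H(Q) = 0.6614

Distribution P has higher entropy.

Intuition: The distribution closer to uniform (more spread out) has higher entropy.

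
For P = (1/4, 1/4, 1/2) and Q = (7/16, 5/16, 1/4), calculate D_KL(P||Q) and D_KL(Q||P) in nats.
D_KL(P||Q) = 0.1509, D_KL(Q||P) = 0.1413

KL divergence is not symmetric: D_KL(P||Q) ≠ D_KL(Q||P) in general.

D_KL(P||Q) = 0.1509 nats
D_KL(Q||P) = 0.1413 nats

No, they are not equal!

This asymmetry is why KL divergence is not a true distance metric.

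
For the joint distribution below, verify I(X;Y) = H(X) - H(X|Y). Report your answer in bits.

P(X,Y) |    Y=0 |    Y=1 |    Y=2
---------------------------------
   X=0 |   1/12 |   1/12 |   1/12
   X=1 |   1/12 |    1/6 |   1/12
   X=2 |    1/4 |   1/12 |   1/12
I(X;Y) = 0.0871 bits

Mutual information has multiple equivalent forms:
- I(X;Y) = H(X) - H(X|Y)
- I(X;Y) = H(Y) - H(Y|X)
- I(X;Y) = H(X) + H(Y) - H(X,Y)

Computing all quantities:
H(X) = 1.5546, H(Y) = 1.5546, H(X,Y) = 3.0221
H(X|Y) = 1.4675, H(Y|X) = 1.4675

Verification:
H(X) - H(X|Y) = 1.5546 - 1.4675 = 0.0871
H(Y) - H(Y|X) = 1.5546 - 1.4675 = 0.0871
H(X) + H(Y) - H(X,Y) = 1.5546 + 1.5546 - 3.0221 = 0.0871

All forms give I(X;Y) = 0.0871 bits. ✓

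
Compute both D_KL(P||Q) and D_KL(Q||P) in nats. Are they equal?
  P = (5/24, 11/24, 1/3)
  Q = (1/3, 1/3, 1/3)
D_KL(P||Q) = 0.0480, D_KL(Q||P) = 0.0505

KL divergence is not symmetric: D_KL(P||Q) ≠ D_KL(Q||P) in general.

D_KL(P||Q) = 0.0480 nats
D_KL(Q||P) = 0.0505 nats

No, they are not equal!

This asymmetry is why KL divergence is not a true distance metric.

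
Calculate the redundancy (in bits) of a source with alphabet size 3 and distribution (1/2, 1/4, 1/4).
0.0850 bits

Redundancy measures how far a source is from maximum entropy:
R = H_max - H(X)

Maximum entropy for 3 symbols: H_max = log_2(3) = 1.5850 bits
Actual entropy: H(X) = 1.5000 bits
Redundancy: R = 1.5850 - 1.5000 = 0.0850 bits

This redundancy represents potential for compression: the source could be compressed by 0.0850 bits per symbol.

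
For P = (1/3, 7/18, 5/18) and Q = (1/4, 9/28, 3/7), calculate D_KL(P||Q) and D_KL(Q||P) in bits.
D_KL(P||Q) = 0.0715, D_KL(Q||P) = 0.0760

KL divergence is not symmetric: D_KL(P||Q) ≠ D_KL(Q||P) in general.

D_KL(P||Q) = 0.0715 bits
D_KL(Q||P) = 0.0760 bits

No, they are not equal!

This asymmetry is why KL divergence is not a true distance metric.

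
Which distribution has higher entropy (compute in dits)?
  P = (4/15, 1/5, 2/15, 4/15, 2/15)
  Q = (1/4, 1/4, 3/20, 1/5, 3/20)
Q

Computing entropies in dits:
H(P) = 0.6793
H(Q) = 0.6880

Distribution Q has higher entropy.

Intuition: The distribution closer to uniform (more spread out) has higher entropy.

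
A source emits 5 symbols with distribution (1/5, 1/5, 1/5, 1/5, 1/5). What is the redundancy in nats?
0.0000 nats

Redundancy measures how far a source is from maximum entropy:
R = H_max - H(X)

Maximum entropy for 5 symbols: H_max = log_e(5) = 1.6094 nats
Actual entropy: H(X) = 1.6094 nats
Redundancy: R = 1.6094 - 1.6094 = 0.0000 nats

This redundancy represents potential for compression: the source could be compressed by 0.0000 nats per symbol.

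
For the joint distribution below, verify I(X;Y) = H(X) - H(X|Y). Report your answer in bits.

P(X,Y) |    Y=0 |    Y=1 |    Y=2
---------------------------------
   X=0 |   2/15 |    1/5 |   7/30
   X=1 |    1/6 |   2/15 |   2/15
I(X;Y) = 0.0194 bits

Mutual information has multiple equivalent forms:
- I(X;Y) = H(X) - H(X|Y)
- I(X;Y) = H(Y) - H(Y|X)
- I(X;Y) = H(X) + H(Y) - H(X,Y)

Computing all quantities:
H(X) = 0.9871, H(Y) = 1.5801, H(X,Y) = 2.5479
H(X|Y) = 0.9677, H(Y|X) = 1.5607

Verification:
H(X) - H(X|Y) = 0.9871 - 0.9677 = 0.0194
H(Y) - H(Y|X) = 1.5801 - 1.5607 = 0.0194
H(X) + H(Y) - H(X,Y) = 0.9871 + 1.5801 - 2.5479 = 0.0194

All forms give I(X;Y) = 0.0194 bits. ✓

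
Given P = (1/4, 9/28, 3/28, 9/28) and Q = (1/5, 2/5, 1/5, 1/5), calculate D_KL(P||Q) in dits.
0.0309 dits

KL divergence: D_KL(P||Q) = Σ p(x) log(p(x)/q(x))

Computing term by term:
  x=0: 1/4 × log_10[(1/4)/(1/5)] = 1/4 × 0.0969 = 0.0242
  x=1: 9/28 × log_10[(9/28)/(2/5)] = 9/28 × -0.0950 = -0.0305
  x=2: 3/28 × log_10[(3/28)/(1/5)] = 3/28 × -0.2711 = -0.0290
  x=3: 9/28 × log_10[(9/28)/(1/5)] = 9/28 × 0.2061 = 0.0662

D_KL(P||Q) = 0.0309 dits

Note: KL divergence is always non-negative and equals 0 iff P = Q.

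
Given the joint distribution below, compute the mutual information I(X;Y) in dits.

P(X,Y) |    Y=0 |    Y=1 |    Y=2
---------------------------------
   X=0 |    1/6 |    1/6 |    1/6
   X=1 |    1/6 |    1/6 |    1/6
0.0000 dits

Mutual information: I(X;Y) = H(X) + H(Y) - H(X,Y)

Marginals:
P(X) = (1/2, 1/2), H(X) = 0.3010 dits
P(Y) = (1/3, 1/3, 1/3), H(Y) = 0.4771 dits

Joint entropy: H(X,Y) = 0.7782 dits

I(X;Y) = 0.3010 + 0.4771 - 0.7782 = 0.0000 dits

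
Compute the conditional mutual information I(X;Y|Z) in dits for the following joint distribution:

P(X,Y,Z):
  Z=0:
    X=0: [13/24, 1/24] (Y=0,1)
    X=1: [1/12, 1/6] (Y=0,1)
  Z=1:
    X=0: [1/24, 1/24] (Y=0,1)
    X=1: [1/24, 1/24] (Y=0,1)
0.0692 dits

Conditional mutual information: I(X;Y|Z) = H(X|Z) + H(Y|Z) - H(X,Y|Z)

H(Z) = 0.1957
H(X,Z) = 0.4669 → H(X|Z) = 0.2713
H(Y,Z) = 0.4494 → H(Y|Z) = 0.2537
H(X,Y,Z) = 0.6514 → H(X,Y|Z) = 0.4557

I(X;Y|Z) = 0.2713 + 0.2537 - 0.4557 = 0.0692 dits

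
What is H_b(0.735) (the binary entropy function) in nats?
0.5782 nats

The binary entropy function is:
H(p) = -p log(p) - (1-p) log(1-p)

H(0.735) = -0.735 × log_e(0.735) - 0.265 × log_e(0.265)
H(0.735) = 0.5782 nats

Note: Binary entropy is maximized at p=0.5 (H=1 bit) and minimized at p=0 or p=1 (H=0).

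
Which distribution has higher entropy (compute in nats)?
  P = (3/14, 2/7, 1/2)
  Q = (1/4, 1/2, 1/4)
Q

Computing entropies in nats:
H(P) = 1.0346
H(Q) = 1.0397

Distribution Q has higher entropy.

Intuition: The distribution closer to uniform (more spread out) has higher entropy.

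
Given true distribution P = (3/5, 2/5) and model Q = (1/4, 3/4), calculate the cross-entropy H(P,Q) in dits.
0.4112 dits

Cross-entropy: H(P,Q) = -Σ p(x) log q(x)

Alternatively: H(P,Q) = H(P) + D_KL(P||Q)
H(P) = 0.2923 dits
D_KL(P||Q) = 0.1189 dits

H(P,Q) = 0.2923 + 0.1189 = 0.4112 dits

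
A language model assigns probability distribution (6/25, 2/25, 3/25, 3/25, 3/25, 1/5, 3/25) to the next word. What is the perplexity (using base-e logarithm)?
6.5810

Perplexity is e^H (or exp(H) for natural log).

First, H = -Σ p log p = 1.8842 nats
Perplexity = e^1.8842 = 6.5810

Interpretation: The model's uncertainty is equivalent to choosing uniformly among 6.6 options.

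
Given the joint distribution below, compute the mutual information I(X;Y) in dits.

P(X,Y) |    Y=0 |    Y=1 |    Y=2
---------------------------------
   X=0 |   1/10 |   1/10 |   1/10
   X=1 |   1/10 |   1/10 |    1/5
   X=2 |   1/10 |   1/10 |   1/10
0.0060 dits

Mutual information: I(X;Y) = H(X) + H(Y) - H(X,Y)

Marginals:
P(X) = (3/10, 2/5, 3/10), H(X) = 0.4729 dits
P(Y) = (3/10, 3/10, 2/5), H(Y) = 0.4729 dits

Joint entropy: H(X,Y) = 0.9398 dits

I(X;Y) = 0.4729 + 0.4729 - 0.9398 = 0.0060 dits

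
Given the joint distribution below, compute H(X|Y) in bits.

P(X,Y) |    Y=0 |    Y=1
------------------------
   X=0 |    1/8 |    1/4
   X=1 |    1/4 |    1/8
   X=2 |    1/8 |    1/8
1.5000 bits

Using the chain rule: H(X|Y) = H(X,Y) - H(Y)

First, compute H(X,Y) = 2.5000 bits

Marginal P(Y) = (1/2, 1/2)
H(Y) = 1.0000 bits

H(X|Y) = H(X,Y) - H(Y) = 2.5000 - 1.0000 = 1.5000 bits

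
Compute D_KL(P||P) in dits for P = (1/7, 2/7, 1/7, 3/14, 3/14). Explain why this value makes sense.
0.0000 dits

KL divergence satisfies the Gibbs inequality: D_KL(P||Q) ≥ 0 for all distributions P, Q.

D_KL(P||Q) = Σ p(x) log(p(x)/q(x))
Each term is p(x) × log_10(p(x)/p(x)) = p(x) × log_10(1) = 0, so the sum is 0.
D_KL(P||Q) = 0.0000 dits

When P = Q, the KL divergence is exactly 0, as there is no 'divergence' between identical distributions.

This non-negativity is a fundamental property: relative entropy cannot be negative because it measures how different Q is from P.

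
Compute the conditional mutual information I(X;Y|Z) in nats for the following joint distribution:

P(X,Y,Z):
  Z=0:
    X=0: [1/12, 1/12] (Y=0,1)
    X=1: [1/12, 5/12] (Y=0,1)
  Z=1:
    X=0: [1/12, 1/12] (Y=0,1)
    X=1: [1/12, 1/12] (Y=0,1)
0.0341 nats

Conditional mutual information: I(X;Y|Z) = H(X|Z) + H(Y|Z) - H(X,Y|Z)

H(Z) = 0.6365
H(X,Z) = 1.2425 → H(X|Z) = 0.6059
H(Y,Z) = 1.2425 → H(Y|Z) = 0.6059
H(X,Y,Z) = 1.8143 → H(X,Y|Z) = 1.1778

I(X;Y|Z) = 0.6059 + 0.6059 - 1.1778 = 0.0341 nats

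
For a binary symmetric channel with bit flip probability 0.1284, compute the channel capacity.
0.4470 bits

For a binary symmetric channel (BSC) with error probability p:
Capacity C = 1 - H(p) bits per symbol

where H(p) = -p log₂(p) - (1-p) log₂(1-p) is the binary entropy function.

H(0.1284) = 0.5530 bits
C = 1 - 0.5530 = 0.4470 bits per symbol

This means we can reliably transmit up to 0.4470 bits of information per channel use.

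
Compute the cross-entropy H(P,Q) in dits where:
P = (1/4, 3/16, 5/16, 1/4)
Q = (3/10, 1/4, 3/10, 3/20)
0.6130 dits

Cross-entropy: H(P,Q) = -Σ p(x) log q(x)

Alternatively: H(P,Q) = H(P) + D_KL(P||Q)
H(P) = 0.5952 dits
D_KL(P||Q) = 0.0178 dits

H(P,Q) = 0.5952 + 0.0178 = 0.6130 dits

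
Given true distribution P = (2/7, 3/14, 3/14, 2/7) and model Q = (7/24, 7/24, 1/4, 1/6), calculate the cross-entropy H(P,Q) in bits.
2.0559 bits

Cross-entropy: H(P,Q) = -Σ p(x) log q(x)

Alternatively: H(P,Q) = H(P) + D_KL(P||Q)
H(P) = 1.9852 bits
D_KL(P||Q) = 0.0707 bits

H(P,Q) = 1.9852 + 0.0707 = 2.0559 bits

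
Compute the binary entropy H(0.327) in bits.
0.9118 bits

The binary entropy function is:
H(p) = -p log(p) - (1-p) log(1-p)

H(0.327) = -0.327 × log_2(0.327) - 0.673 × log_2(0.673)
H(0.327) = 0.9118 bits

Note: Binary entropy is maximized at p=0.5 (H=1 bit) and minimized at p=0 or p=1 (H=0).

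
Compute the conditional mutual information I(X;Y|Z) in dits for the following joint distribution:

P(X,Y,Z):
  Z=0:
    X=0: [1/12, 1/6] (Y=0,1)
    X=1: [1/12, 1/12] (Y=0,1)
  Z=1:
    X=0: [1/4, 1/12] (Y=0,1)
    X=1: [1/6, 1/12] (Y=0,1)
0.0036 dits

Conditional mutual information: I(X;Y|Z) = H(X|Z) + H(Y|Z) - H(X,Y|Z)

H(Z) = 0.2950
H(X,Z) = 0.5898 → H(X|Z) = 0.2948
H(Y,Z) = 0.5683 → H(Y|Z) = 0.2734
H(X,Y,Z) = 0.8596 → H(X,Y|Z) = 0.5646

I(X;Y|Z) = 0.2948 + 0.2734 - 0.5646 = 0.0036 dits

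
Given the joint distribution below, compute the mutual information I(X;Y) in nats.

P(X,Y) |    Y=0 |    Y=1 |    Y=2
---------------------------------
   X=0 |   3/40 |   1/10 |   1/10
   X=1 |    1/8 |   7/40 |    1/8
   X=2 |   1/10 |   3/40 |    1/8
0.0118 nats

Mutual information: I(X;Y) = H(X) + H(Y) - H(X,Y)

Marginals:
P(X) = (11/40, 17/40, 3/10), H(X) = 1.0799 nats
P(Y) = (3/10, 7/20, 7/20), H(Y) = 1.0961 nats

Joint entropy: H(X,Y) = 2.1641 nats

I(X;Y) = 1.0799 + 1.0961 - 2.1641 = 0.0118 nats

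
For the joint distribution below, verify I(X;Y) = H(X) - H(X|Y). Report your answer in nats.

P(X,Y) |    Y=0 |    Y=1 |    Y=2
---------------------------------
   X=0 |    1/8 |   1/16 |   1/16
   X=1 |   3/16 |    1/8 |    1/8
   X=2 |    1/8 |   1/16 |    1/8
I(X;Y) = 0.0101 nats

Mutual information has multiple equivalent forms:
- I(X;Y) = H(X) - H(X|Y)
- I(X;Y) = H(Y) - H(Y|X)
- I(X;Y) = H(X) + H(Y) - H(X,Y)

Computing all quantities:
H(X) = 1.0717, H(Y) = 1.0717, H(X,Y) = 2.1334
H(X|Y) = 1.0617, H(Y|X) = 1.0617

Verification:
H(X) - H(X|Y) = 1.0717 - 1.0617 = 0.0101
H(Y) - H(Y|X) = 1.0717 - 1.0617 = 0.0101
H(X) + H(Y) - H(X,Y) = 1.0717 + 1.0717 - 2.1334 = 0.0101

All forms give I(X;Y) = 0.0101 nats. ✓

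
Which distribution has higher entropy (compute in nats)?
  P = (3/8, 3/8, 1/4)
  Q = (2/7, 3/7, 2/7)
P

Computing entropies in nats:
H(P) = 1.0822
H(Q) = 1.0790

Distribution P has higher entropy.

Intuition: The distribution closer to uniform (more spread out) has higher entropy.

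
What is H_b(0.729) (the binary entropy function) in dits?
0.2537 dits

The binary entropy function is:
H(p) = -p log(p) - (1-p) log(1-p)

H(0.729) = -0.729 × log_10(0.729) - 0.271 × log_10(0.271)
H(0.729) = 0.2537 dits

Note: Binary entropy is maximized at p=0.5 (H=1 bit) and minimized at p=0 or p=1 (H=0).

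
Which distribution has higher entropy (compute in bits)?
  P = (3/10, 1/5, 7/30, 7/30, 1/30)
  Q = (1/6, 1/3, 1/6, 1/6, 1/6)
Q

Computing entropies in bits:
H(P) = 2.1288
H(Q) = 2.2516

Distribution Q has higher entropy.

Intuition: The distribution closer to uniform (more spread out) has higher entropy.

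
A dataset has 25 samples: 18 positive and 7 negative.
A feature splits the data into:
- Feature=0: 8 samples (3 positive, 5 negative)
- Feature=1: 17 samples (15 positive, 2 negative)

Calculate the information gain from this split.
0.1947 bits

Information Gain = H(Y) - H(Y|Feature)

Before split:
P(positive) = 18/25 = 0.7200
H(Y) = 0.8555 bits

After split:
Feature=0: H = 0.9544 bits (weight = 8/25)
Feature=1: H = 0.5226 bits (weight = 17/25)
H(Y|Feature) = (8/25)×0.9544 + (17/25)×0.5226 = 0.6608 bits

Information Gain = 0.8555 - 0.6608 = 0.1947 bits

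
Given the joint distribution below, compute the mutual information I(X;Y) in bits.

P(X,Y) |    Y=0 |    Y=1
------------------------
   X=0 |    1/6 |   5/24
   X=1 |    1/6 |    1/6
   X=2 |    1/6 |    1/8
0.0077 bits

Mutual information: I(X;Y) = H(X) + H(Y) - H(X,Y)

Marginals:
P(X) = (3/8, 1/3, 7/24), H(X) = 1.5774 bits
P(Y) = (1/2, 1/2), H(Y) = 1.0000 bits

Joint entropy: H(X,Y) = 2.5698 bits

I(X;Y) = 1.5774 + 1.0000 - 2.5698 = 0.0077 bits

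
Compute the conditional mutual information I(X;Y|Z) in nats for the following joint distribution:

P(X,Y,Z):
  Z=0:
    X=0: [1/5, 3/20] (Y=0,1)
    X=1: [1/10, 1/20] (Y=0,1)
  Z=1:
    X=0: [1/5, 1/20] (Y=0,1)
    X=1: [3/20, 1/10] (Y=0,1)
0.0141 nats

Conditional mutual information: I(X;Y|Z) = H(X|Z) + H(Y|Z) - H(X,Y|Z)

H(Z) = 0.6931
H(X,Z) = 1.3452 → H(X|Z) = 0.6520
H(Y,Z) = 1.3351 → H(Y|Z) = 0.6419
H(X,Y,Z) = 1.9730 → H(X,Y|Z) = 1.2799

I(X;Y|Z) = 0.6520 + 0.6419 - 1.2799 = 0.0141 nats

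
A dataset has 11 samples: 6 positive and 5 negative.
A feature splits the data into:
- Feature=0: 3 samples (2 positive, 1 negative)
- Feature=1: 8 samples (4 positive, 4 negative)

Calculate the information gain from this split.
0.0163 bits

Information Gain = H(Y) - H(Y|Feature)

Before split:
P(positive) = 6/11 = 0.5455
H(Y) = 0.9940 bits

After split:
Feature=0: H = 0.9183 bits (weight = 3/11)
Feature=1: H = 1.0000 bits (weight = 8/11)
H(Y|Feature) = (3/11)×0.9183 + (8/11)×1.0000 = 0.9777 bits

Information Gain = 0.9940 - 0.9777 = 0.0163 bits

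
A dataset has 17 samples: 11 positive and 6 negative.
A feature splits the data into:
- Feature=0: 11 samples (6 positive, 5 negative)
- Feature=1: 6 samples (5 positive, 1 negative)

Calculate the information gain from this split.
0.0641 bits

Information Gain = H(Y) - H(Y|Feature)

Before split:
P(positive) = 11/17 = 0.6471
H(Y) = 0.9367 bits

After split:
Feature=0: H = 0.9940 bits (weight = 11/17)
Feature=1: H = 0.6500 bits (weight = 6/17)
H(Y|Feature) = (11/17)×0.9940 + (6/17)×0.6500 = 0.8726 bits

Information Gain = 0.9367 - 0.8726 = 0.0641 bits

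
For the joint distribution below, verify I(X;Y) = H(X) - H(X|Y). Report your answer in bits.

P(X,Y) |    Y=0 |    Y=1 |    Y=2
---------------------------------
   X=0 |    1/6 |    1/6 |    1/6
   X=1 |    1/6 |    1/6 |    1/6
I(X;Y) = 0.0000 bits

Mutual information has multiple equivalent forms:
- I(X;Y) = H(X) - H(X|Y)
- I(X;Y) = H(Y) - H(Y|X)
- I(X;Y) = H(X) + H(Y) - H(X,Y)

Computing all quantities:
H(X) = 1.0000, H(Y) = 1.5850, H(X,Y) = 2.5850
H(X|Y) = 1.0000, H(Y|X) = 1.5850

Verification:
H(X) - H(X|Y) = 1.0000 - 1.0000 = 0.0000
H(Y) - H(Y|X) = 1.5850 - 1.5850 = 0.0000
H(X) + H(Y) - H(X,Y) = 1.0000 + 1.5850 - 2.5850 = 0.0000

All forms give I(X;Y) = 0.0000 bits. ✓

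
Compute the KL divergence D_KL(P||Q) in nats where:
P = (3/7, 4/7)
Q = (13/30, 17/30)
0.0000 nats

KL divergence: D_KL(P||Q) = Σ p(x) log(p(x)/q(x))

Computing term by term:
  x=0: 3/7 × log_e[(3/7)/(13/30)] = 3/7 × -0.0110 = -0.0047
  x=1: 4/7 × log_e[(4/7)/(17/30)] = 4/7 × 0.0084 = 0.0048

D_KL(P||Q) = 0.0000 nats

Note: KL divergence is always non-negative and equals 0 iff P = Q.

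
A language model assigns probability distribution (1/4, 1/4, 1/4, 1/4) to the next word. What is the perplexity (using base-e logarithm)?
4.0000

Perplexity is e^H (or exp(H) for natural log).

First, H = -Σ p log p = 1.3863 nats
Perplexity = e^1.3863 = 4.0000

Interpretation: The model's uncertainty is equivalent to choosing uniformly among 4.0 options.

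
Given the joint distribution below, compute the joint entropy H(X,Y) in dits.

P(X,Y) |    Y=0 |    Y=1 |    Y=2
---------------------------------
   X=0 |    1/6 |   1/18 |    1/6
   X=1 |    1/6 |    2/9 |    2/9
0.7491 dits

Joint entropy is H(X,Y) = -Σ_{x,y} p(x,y) log p(x,y).

Summing over all non-zero entries:
H(X,Y) = -[1/6·log_10(1/6) + 1/18·log_10(1/18) + 1/6·log_10(1/6) + 1/6·log_10(1/6) + 2/9·log_10(2/9) + 2/9·log_10(2/9)]
H(X,Y) = 0.7491 dits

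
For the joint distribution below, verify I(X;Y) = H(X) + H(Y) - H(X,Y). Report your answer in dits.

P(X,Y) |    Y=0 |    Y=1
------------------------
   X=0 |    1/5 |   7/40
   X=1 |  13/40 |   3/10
I(X;Y) = 0.0000 dits

Mutual information has multiple equivalent forms:
- I(X;Y) = H(X) - H(X|Y)
- I(X;Y) = H(Y) - H(Y|X)
- I(X;Y) = H(X) + H(Y) - H(X,Y)

Computing all quantities:
H(X) = 0.2873, H(Y) = 0.3005, H(X,Y) = 0.5878
H(X|Y) = 0.2873, H(Y|X) = 0.3005

Verification:
H(X) - H(X|Y) = 0.2873 - 0.2873 = 0.0000
H(Y) - H(Y|X) = 0.3005 - 0.3005 = 0.0000
H(X) + H(Y) - H(X,Y) = 0.2873 + 0.3005 - 0.5878 = 0.0000

All forms give I(X;Y) = 0.0000 dits. ✓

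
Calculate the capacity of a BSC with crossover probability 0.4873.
0.0005 bits

For a binary symmetric channel (BSC) with error probability p:
Capacity C = 1 - H(p) bits per symbol

where H(p) = -p log₂(p) - (1-p) log₂(1-p) is the binary entropy function.

H(0.4873) = 0.9995 bits
C = 1 - 0.9995 = 0.0005 bits per symbol

This means we can reliably transmit up to 0.0005 bits of information per channel use.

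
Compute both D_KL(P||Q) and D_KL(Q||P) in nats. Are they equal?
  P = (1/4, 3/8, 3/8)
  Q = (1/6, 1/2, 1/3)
D_KL(P||Q) = 0.0377, D_KL(Q||P) = 0.0370

KL divergence is not symmetric: D_KL(P||Q) ≠ D_KL(Q||P) in general.

D_KL(P||Q) = 0.0377 nats
D_KL(Q||P) = 0.0370 nats

No, they are not equal!

This asymmetry is why KL divergence is not a true distance metric.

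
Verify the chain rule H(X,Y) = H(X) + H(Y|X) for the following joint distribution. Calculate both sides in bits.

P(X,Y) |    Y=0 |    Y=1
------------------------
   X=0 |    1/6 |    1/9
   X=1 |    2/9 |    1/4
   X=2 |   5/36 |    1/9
H(X,Y) = 2.5130, H(X) = 1.5245, H(Y|X) = 0.9885 (all in bits)

Chain rule: H(X,Y) = H(X) + H(Y|X)

Left side — joint entropy directly:
H(X,Y) = -Σ p(x,y) log p(x,y) = 2.5130 bits

Right side — compute H(Y|X) from the conditional distributions:
P(X) = (5/18, 17/36, 1/4), so H(X) = 1.5245 bits
H(Y|X) = Σ_x P(X=x) · H(Y|X=x):
  P(Y|X=0) = (3/5, 2/5), H(Y|X=0) = 0.9710, weight P(X=0) = 5/18
  P(Y|X=1) = (8/17, 9/17), H(Y|X=1) = 0.9975, weight P(X=1) = 17/36
  P(Y|X=2) = (5/9, 4/9), H(Y|X=2) = 0.9911, weight P(X=2) = 1/4
H(Y|X) = 0.9885 bits

H(X) + H(Y|X) = 1.5245 + 0.9885 = 2.5130 bits

Both sides equal 2.5130 bits. ✓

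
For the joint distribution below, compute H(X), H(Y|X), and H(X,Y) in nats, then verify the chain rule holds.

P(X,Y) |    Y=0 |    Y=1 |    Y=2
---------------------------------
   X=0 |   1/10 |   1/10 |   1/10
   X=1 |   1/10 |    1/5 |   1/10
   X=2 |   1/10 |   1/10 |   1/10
H(X,Y) = 2.1640, H(X) = 1.0889, H(Y|X) = 1.0751 (all in nats)

Chain rule: H(X,Y) = H(X) + H(Y|X)

Left side — joint entropy directly:
H(X,Y) = -Σ p(x,y) log p(x,y) = 2.1640 nats

Right side — compute H(Y|X) from the conditional distributions:
P(X) = (3/10, 2/5, 3/10), so H(X) = 1.0889 nats
H(Y|X) = Σ_x P(X=x) · H(Y|X=x):
  P(Y|X=0) = (1/3, 1/3, 1/3), H(Y|X=0) = 1.0986, weight P(X=0) = 3/10
  P(Y|X=1) = (1/4, 1/2, 1/4), H(Y|X=1) = 1.0397, weight P(X=1) = 2/5
  P(Y|X=2) = (1/3, 1/3, 1/3), H(Y|X=2) = 1.0986, weight P(X=2) = 3/10
H(Y|X) = 1.0751 nats

H(X) + H(Y|X) = 1.0889 + 1.0751 = 2.1640 nats

Both sides equal 2.1640 nats. ✓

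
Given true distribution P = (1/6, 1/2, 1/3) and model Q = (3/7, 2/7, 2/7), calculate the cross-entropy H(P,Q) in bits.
1.7099 bits

Cross-entropy: H(P,Q) = -Σ p(x) log q(x)

Alternatively: H(P,Q) = H(P) + D_KL(P||Q)
H(P) = 1.4591 bits
D_KL(P||Q) = 0.2507 bits

H(P,Q) = 1.4591 + 0.2507 = 1.7099 bits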